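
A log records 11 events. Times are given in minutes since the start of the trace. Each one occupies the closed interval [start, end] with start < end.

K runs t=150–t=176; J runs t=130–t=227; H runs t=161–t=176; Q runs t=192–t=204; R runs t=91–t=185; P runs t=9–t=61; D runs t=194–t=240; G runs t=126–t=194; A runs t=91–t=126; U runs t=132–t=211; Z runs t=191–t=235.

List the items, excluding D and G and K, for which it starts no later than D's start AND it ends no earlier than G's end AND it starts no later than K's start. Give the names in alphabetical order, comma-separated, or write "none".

Conditions: its start is no later than D's start (X.start <= t=194) AND its end is no earlier than G's end (X.end >= t=194) AND its start is no later than K's start (X.start <= t=150).
A: start t=91 <= t=194? ✓; end t=126 >= t=194? ✗; start t=91 <= t=150? ✓ → no.
H: start t=161 <= t=194? ✓; end t=176 >= t=194? ✗; start t=161 <= t=150? ✗ → no.
J: start t=130 <= t=194? ✓; end t=227 >= t=194? ✓; start t=130 <= t=150? ✓ → yes.
P: start t=9 <= t=194? ✓; end t=61 >= t=194? ✗; start t=9 <= t=150? ✓ → no.
Q: start t=192 <= t=194? ✓; end t=204 >= t=194? ✓; start t=192 <= t=150? ✗ → no.
R: start t=91 <= t=194? ✓; end t=185 >= t=194? ✗; start t=91 <= t=150? ✓ → no.
U: start t=132 <= t=194? ✓; end t=211 >= t=194? ✓; start t=132 <= t=150? ✓ → yes.
Z: start t=191 <= t=194? ✓; end t=235 >= t=194? ✓; start t=191 <= t=150? ✗ → no.
Result: J, U.

J, U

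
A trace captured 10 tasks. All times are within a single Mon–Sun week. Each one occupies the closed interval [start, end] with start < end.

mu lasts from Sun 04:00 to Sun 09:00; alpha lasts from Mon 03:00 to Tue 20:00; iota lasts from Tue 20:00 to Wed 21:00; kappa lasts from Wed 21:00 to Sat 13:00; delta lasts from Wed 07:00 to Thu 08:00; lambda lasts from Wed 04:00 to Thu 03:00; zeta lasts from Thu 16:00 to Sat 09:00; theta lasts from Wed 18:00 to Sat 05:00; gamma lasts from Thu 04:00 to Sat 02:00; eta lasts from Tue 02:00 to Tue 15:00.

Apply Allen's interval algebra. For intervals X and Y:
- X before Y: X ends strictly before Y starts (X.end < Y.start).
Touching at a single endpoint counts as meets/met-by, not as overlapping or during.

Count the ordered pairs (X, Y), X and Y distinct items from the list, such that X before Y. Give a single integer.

27

Checking all 90 ordered pairs for relation 'before'; matching pairs in alphabetical order:
(alpha, delta): alpha before delta ✓
(alpha, gamma): alpha before gamma ✓
(alpha, kappa): alpha before kappa ✓
(alpha, lambda): alpha before lambda ✓
(alpha, mu): alpha before mu ✓
(alpha, theta): alpha before theta ✓
(alpha, zeta): alpha before zeta ✓
(delta, mu): delta before mu ✓
(delta, zeta): delta before zeta ✓
(eta, delta): eta before delta ✓
(eta, gamma): eta before gamma ✓
(eta, iota): eta before iota ✓
(eta, kappa): eta before kappa ✓
(eta, lambda): eta before lambda ✓
(eta, mu): eta before mu ✓
(eta, theta): eta before theta ✓
(eta, zeta): eta before zeta ✓
(gamma, mu): gamma before mu ✓
(iota, gamma): iota before gamma ✓
(iota, mu): iota before mu ✓
(iota, zeta): iota before zeta ✓
(kappa, mu): kappa before mu ✓
(lambda, gamma): lambda before gamma ✓
(lambda, mu): lambda before mu ✓
... plus 3 further pairs not listed.
Count: 27.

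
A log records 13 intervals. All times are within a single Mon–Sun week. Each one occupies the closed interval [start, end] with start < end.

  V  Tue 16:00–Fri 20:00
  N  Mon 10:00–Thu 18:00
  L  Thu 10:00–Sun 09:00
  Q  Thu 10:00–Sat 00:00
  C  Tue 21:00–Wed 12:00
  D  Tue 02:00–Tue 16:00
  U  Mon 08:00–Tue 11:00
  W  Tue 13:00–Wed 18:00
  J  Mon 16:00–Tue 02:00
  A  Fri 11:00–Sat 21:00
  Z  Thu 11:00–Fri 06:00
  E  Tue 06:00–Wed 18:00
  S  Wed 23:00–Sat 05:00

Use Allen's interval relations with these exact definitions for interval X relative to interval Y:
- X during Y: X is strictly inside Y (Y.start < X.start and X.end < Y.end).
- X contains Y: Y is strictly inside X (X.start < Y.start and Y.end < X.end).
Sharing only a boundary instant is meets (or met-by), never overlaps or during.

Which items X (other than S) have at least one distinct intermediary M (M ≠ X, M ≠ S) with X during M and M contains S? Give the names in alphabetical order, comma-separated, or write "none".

Target S = [Wed 23:00, Sat 05:00].
Intermediaries M with M contains S: none.
Union: none.

none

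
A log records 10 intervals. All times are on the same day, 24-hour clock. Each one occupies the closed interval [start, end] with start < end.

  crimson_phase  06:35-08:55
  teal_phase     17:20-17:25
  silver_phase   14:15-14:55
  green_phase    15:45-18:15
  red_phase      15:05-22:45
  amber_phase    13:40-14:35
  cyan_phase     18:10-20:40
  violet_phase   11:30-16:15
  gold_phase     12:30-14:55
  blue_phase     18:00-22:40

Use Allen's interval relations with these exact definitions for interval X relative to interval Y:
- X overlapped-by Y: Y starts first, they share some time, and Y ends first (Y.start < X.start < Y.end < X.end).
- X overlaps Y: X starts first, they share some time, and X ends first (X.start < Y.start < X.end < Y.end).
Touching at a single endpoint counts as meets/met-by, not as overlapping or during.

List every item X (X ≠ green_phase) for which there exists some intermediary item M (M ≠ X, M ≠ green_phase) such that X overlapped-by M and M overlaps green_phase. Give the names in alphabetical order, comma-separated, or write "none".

red_phase

Target green_phase = [15:45, 18:15].
Intermediaries M with M overlaps green_phase: violet_phase.
Via violet_phase — items with X overlapped-by violet_phase: red_phase.
Union: red_phase.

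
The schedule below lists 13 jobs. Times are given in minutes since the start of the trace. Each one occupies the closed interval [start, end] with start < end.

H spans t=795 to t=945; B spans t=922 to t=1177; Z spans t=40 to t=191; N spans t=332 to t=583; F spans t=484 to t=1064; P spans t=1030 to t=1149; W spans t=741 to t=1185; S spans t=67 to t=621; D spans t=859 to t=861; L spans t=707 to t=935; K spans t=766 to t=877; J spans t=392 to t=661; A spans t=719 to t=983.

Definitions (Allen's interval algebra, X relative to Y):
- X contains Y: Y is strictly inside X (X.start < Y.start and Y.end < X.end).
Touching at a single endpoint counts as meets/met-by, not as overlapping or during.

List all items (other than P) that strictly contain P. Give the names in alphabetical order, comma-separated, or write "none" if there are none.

B, W

Target P = [t=1030, t=1149].
A [t=719, t=983] → before → no.
B [t=922, t=1177] → contains → yes.
D [t=859, t=861] → before → no.
F [t=484, t=1064] → overlaps → no.
H [t=795, t=945] → before → no.
J [t=392, t=661] → before → no.
K [t=766, t=877] → before → no.
L [t=707, t=935] → before → no.
N [t=332, t=583] → before → no.
S [t=67, t=621] → before → no.
W [t=741, t=1185] → contains → yes.
Z [t=40, t=191] → before → no.
Result: B, W.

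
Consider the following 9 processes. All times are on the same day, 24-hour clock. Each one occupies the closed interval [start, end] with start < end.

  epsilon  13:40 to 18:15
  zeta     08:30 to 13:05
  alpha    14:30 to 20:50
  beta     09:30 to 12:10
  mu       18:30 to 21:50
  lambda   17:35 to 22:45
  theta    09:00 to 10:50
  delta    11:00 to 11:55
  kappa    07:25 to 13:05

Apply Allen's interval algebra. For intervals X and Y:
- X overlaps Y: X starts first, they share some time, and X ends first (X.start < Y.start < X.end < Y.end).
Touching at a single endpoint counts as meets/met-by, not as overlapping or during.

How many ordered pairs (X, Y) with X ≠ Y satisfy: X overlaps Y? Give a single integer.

5

Checking all 72 ordered pairs for relation 'overlaps'; matching pairs in alphabetical order:
(alpha, lambda): alpha overlaps lambda ✓
(alpha, mu): alpha overlaps mu ✓
(epsilon, alpha): epsilon overlaps alpha ✓
(epsilon, lambda): epsilon overlaps lambda ✓
(theta, beta): theta overlaps beta ✓
Count: 5.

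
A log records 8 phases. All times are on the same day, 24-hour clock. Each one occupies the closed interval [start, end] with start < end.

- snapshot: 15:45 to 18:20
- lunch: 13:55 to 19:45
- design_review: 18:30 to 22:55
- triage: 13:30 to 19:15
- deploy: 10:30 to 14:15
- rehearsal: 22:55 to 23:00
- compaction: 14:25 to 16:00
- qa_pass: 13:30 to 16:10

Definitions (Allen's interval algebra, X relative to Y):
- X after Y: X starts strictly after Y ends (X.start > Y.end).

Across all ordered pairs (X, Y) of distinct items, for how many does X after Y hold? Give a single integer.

Checking all 56 ordered pairs for relation 'after'; matching pairs in alphabetical order:
(compaction, deploy): compaction after deploy ✓
(design_review, compaction): design_review after compaction ✓
(design_review, deploy): design_review after deploy ✓
(design_review, qa_pass): design_review after qa_pass ✓
(design_review, snapshot): design_review after snapshot ✓
(rehearsal, compaction): rehearsal after compaction ✓
(rehearsal, deploy): rehearsal after deploy ✓
(rehearsal, lunch): rehearsal after lunch ✓
(rehearsal, qa_pass): rehearsal after qa_pass ✓
(rehearsal, snapshot): rehearsal after snapshot ✓
(rehearsal, triage): rehearsal after triage ✓
(snapshot, deploy): snapshot after deploy ✓
Count: 12.

12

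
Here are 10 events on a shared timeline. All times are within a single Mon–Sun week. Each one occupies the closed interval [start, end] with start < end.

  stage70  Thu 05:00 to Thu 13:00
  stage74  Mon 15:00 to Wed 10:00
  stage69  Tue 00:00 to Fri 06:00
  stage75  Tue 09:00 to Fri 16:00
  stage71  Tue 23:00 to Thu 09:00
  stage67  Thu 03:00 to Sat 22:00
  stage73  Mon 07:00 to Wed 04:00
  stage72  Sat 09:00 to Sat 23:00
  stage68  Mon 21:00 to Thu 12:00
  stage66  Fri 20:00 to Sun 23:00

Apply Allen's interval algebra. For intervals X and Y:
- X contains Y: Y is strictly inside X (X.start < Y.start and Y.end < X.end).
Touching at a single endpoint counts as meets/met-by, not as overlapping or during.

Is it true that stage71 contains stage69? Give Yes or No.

No

stage71 = [Tue 23:00, Thu 09:00], stage69 = [Tue 00:00, Fri 06:00].
Actual relation of stage71 to stage69: during.
Asked whether 'contains' holds → No.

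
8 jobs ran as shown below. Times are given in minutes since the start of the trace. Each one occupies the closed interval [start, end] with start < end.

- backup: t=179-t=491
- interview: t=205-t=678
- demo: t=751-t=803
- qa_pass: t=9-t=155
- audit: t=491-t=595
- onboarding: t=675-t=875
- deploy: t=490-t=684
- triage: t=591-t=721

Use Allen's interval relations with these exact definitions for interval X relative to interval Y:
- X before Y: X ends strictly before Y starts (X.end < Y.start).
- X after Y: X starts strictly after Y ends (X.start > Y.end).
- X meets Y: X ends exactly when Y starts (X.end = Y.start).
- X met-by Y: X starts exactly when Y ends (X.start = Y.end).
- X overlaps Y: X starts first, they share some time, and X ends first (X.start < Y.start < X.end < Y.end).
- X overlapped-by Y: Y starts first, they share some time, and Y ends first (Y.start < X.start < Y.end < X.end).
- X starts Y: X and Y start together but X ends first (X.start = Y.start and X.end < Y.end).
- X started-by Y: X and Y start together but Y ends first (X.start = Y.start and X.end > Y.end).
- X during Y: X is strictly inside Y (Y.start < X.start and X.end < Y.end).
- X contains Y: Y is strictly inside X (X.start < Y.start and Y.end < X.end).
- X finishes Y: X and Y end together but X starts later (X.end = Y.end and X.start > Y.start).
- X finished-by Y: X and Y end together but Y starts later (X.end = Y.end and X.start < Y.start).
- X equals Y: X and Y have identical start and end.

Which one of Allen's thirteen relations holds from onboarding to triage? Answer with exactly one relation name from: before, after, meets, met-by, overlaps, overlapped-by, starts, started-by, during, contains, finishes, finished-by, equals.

onboarding = [t=675, t=875]; triage = [t=591, t=721].
Compare endpoints: onboarding.start > triage.start, onboarding.start < triage.end, onboarding.end > triage.start, onboarding.end > triage.end.
That pattern is 'overlapped-by'.

overlapped-by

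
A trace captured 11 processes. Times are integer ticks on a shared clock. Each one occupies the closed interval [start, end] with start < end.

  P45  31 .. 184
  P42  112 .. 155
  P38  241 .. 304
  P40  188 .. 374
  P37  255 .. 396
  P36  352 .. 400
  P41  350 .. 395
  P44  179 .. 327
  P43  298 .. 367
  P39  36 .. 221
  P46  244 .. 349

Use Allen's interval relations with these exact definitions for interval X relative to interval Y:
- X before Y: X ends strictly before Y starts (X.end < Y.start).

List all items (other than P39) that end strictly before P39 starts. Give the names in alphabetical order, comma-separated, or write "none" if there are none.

Target P39 = [36, 221].
P36 [352, 400] → after → no.
P37 [255, 396] → after → no.
P38 [241, 304] → after → no.
P40 [188, 374] → overlapped-by → no.
P41 [350, 395] → after → no.
P42 [112, 155] → during → no.
P43 [298, 367] → after → no.
P44 [179, 327] → overlapped-by → no.
P45 [31, 184] → overlaps → no.
P46 [244, 349] → after → no.
Result: none.

none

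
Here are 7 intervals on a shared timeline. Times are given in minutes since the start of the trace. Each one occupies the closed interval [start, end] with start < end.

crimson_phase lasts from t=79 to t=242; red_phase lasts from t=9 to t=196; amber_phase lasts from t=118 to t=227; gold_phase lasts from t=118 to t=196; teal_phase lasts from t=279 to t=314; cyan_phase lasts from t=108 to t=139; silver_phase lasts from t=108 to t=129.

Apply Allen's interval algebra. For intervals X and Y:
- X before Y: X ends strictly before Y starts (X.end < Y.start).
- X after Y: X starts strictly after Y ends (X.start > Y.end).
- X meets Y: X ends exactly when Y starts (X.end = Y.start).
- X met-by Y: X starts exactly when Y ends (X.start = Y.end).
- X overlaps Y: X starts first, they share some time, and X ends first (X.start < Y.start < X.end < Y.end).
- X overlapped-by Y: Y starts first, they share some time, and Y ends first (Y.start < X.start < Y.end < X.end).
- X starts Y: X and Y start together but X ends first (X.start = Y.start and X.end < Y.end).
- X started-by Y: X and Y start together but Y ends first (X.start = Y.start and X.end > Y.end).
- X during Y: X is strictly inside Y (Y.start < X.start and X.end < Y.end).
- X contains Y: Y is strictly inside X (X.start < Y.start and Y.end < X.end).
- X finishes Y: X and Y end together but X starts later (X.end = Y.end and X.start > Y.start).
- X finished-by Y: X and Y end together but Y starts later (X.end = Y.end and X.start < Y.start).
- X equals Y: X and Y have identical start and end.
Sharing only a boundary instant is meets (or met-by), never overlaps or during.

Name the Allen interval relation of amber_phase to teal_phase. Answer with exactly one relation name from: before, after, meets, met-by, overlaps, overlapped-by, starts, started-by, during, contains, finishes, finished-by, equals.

before

amber_phase = [t=118, t=227]; teal_phase = [t=279, t=314].
Compare endpoints: amber_phase.start < teal_phase.start, amber_phase.start < teal_phase.end, amber_phase.end < teal_phase.start, amber_phase.end < teal_phase.end.
That pattern is 'before'.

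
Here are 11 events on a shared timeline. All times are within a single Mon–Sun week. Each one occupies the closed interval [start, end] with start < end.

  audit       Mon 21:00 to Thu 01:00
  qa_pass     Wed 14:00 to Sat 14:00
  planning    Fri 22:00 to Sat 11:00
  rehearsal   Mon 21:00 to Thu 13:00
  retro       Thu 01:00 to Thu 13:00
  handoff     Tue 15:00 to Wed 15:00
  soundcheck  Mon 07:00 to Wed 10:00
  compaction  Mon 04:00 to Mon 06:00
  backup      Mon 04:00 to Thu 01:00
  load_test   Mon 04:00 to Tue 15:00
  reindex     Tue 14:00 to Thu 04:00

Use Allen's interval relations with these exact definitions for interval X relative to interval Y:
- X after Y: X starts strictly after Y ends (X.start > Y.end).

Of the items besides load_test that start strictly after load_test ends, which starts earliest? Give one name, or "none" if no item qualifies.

qa_pass

Target load_test = [Mon 04:00, Tue 15:00].
audit [Mon 21:00, Thu 01:00] → overlapped-by → excluded.
backup [Mon 04:00, Thu 01:00] → started-by → excluded.
compaction [Mon 04:00, Mon 06:00] → starts → excluded.
handoff [Tue 15:00, Wed 15:00] → met-by → excluded.
planning [Fri 22:00, Sat 11:00] → after → candidate.
qa_pass [Wed 14:00, Sat 14:00] → after → candidate.
rehearsal [Mon 21:00, Thu 13:00] → overlapped-by → excluded.
reindex [Tue 14:00, Thu 04:00] → overlapped-by → excluded.
retro [Thu 01:00, Thu 13:00] → after → candidate.
soundcheck [Mon 07:00, Wed 10:00] → overlapped-by → excluded.
Among candidates, earliest start is Wed 14:00 → qa_pass.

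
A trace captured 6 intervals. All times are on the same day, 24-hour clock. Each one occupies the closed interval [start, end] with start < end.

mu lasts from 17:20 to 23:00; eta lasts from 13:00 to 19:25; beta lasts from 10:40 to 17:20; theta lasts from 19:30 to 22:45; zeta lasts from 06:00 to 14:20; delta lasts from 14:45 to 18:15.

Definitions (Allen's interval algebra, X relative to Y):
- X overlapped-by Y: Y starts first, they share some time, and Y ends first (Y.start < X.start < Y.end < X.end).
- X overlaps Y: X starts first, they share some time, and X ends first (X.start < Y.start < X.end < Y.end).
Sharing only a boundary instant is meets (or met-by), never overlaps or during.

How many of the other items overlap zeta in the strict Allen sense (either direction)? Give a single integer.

2

Target zeta = [06:00, 14:20].
beta [10:40, 17:20] → overlapped-by → counts.
delta [14:45, 18:15] → after → no.
eta [13:00, 19:25] → overlapped-by → counts.
mu [17:20, 23:00] → after → no.
theta [19:30, 22:45] → after → no.
Total: 2.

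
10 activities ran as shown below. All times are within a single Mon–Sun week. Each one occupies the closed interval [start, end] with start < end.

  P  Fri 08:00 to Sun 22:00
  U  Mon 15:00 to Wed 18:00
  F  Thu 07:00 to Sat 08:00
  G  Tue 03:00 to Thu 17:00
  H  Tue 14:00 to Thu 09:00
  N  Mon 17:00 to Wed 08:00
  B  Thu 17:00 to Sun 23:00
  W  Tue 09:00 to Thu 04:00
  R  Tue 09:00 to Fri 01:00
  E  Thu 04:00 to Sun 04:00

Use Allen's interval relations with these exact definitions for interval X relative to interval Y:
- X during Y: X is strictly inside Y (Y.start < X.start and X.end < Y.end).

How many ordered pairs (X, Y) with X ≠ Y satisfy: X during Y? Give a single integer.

Checking all 90 ordered pairs for relation 'during'; matching pairs in alphabetical order:
(F, E): F during E ✓
(H, G): H during G ✓
(H, R): H during R ✓
(N, U): N during U ✓
(P, B): P during B ✓
(W, G): W during G ✓
Count: 6.

6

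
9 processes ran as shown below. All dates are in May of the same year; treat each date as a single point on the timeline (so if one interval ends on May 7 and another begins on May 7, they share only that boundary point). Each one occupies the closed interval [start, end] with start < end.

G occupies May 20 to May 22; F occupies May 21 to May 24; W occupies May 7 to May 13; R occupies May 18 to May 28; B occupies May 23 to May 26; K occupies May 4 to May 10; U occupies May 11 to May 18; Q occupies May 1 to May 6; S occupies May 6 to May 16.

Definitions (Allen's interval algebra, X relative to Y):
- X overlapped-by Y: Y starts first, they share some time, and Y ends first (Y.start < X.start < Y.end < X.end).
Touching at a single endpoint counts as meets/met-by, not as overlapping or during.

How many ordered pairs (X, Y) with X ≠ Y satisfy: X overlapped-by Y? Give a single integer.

Checking all 72 ordered pairs for relation 'overlapped-by'; matching pairs in alphabetical order:
(B, F): B overlapped-by F ✓
(F, G): F overlapped-by G ✓
(K, Q): K overlapped-by Q ✓
(S, K): S overlapped-by K ✓
(U, S): U overlapped-by S ✓
(U, W): U overlapped-by W ✓
(W, K): W overlapped-by K ✓
Count: 7.

7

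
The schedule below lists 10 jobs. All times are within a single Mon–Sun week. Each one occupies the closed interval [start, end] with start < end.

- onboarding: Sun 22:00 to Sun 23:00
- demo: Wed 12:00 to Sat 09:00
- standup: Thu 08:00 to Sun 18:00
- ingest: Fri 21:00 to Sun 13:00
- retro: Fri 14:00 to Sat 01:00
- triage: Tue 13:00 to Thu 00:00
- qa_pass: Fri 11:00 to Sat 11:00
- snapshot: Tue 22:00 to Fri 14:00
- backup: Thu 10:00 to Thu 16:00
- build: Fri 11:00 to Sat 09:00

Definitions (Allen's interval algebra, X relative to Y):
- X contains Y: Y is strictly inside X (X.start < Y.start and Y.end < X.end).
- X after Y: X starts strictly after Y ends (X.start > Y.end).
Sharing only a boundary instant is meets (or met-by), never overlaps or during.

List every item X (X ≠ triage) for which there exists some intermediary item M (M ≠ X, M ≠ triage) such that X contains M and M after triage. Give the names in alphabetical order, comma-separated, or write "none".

Target triage = [Tue 13:00, Thu 00:00].
Intermediaries M with M after triage: backup, build, ingest, onboarding, qa_pass, retro, standup.
Via backup — items with X contains backup: demo, snapshot, standup.
Via build — items with X contains build: standup.
Via ingest — items with X contains ingest: standup.
Via onboarding — items with X contains onboarding: none.
Via qa_pass — items with X contains qa_pass: standup.
Via retro — items with X contains retro: build, demo, qa_pass, standup.
Via standup — items with X contains standup: none.
Union: build, demo, qa_pass, snapshot, standup.

build, demo, qa_pass, snapshot, standup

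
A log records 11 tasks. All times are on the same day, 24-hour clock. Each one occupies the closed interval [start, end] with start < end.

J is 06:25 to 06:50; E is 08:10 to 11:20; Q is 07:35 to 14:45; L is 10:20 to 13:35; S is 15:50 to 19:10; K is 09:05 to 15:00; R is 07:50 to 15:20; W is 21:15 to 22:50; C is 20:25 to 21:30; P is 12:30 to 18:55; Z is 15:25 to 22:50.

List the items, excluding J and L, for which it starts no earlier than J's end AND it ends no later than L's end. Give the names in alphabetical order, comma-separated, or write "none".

Conditions: its start is no earlier than J's end (X.start >= 06:50) AND its end is no later than L's end (X.end <= 13:35).
C: start 20:25 >= 06:50? ✓; end 21:30 <= 13:35? ✗ → no.
E: start 08:10 >= 06:50? ✓; end 11:20 <= 13:35? ✓ → yes.
K: start 09:05 >= 06:50? ✓; end 15:00 <= 13:35? ✗ → no.
P: start 12:30 >= 06:50? ✓; end 18:55 <= 13:35? ✗ → no.
Q: start 07:35 >= 06:50? ✓; end 14:45 <= 13:35? ✗ → no.
R: start 07:50 >= 06:50? ✓; end 15:20 <= 13:35? ✗ → no.
S: start 15:50 >= 06:50? ✓; end 19:10 <= 13:35? ✗ → no.
W: start 21:15 >= 06:50? ✓; end 22:50 <= 13:35? ✗ → no.
Z: start 15:25 >= 06:50? ✓; end 22:50 <= 13:35? ✗ → no.
Result: E.

E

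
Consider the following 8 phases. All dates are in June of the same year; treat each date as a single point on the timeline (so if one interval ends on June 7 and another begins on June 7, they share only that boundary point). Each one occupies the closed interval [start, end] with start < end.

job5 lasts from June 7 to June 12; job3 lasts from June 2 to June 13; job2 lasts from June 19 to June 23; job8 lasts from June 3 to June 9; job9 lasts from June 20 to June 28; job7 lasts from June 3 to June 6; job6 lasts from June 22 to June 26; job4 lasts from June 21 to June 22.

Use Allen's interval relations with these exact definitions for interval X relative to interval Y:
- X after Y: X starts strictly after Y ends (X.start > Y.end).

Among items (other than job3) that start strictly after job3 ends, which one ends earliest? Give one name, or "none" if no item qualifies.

Target job3 = [June 2, June 13].
job2 [June 19, June 23] → after → candidate.
job4 [June 21, June 22] → after → candidate.
job5 [June 7, June 12] → during → excluded.
job6 [June 22, June 26] → after → candidate.
job7 [June 3, June 6] → during → excluded.
job8 [June 3, June 9] → during → excluded.
job9 [June 20, June 28] → after → candidate.
Among candidates, earliest end is June 22 → job4.

job4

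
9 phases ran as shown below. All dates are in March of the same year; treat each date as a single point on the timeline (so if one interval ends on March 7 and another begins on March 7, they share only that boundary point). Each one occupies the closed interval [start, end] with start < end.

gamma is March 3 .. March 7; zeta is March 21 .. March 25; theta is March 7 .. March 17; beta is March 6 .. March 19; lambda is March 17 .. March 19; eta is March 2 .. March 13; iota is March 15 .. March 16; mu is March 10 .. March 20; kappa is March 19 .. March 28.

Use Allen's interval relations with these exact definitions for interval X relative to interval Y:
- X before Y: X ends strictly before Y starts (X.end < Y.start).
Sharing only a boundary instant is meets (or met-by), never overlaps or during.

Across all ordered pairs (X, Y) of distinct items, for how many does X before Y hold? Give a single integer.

17

Checking all 72 ordered pairs for relation 'before'; matching pairs in alphabetical order:
(beta, zeta): beta before zeta ✓
(eta, iota): eta before iota ✓
(eta, kappa): eta before kappa ✓
(eta, lambda): eta before lambda ✓
(eta, zeta): eta before zeta ✓
(gamma, iota): gamma before iota ✓
(gamma, kappa): gamma before kappa ✓
(gamma, lambda): gamma before lambda ✓
(gamma, mu): gamma before mu ✓
(gamma, zeta): gamma before zeta ✓
(iota, kappa): iota before kappa ✓
(iota, lambda): iota before lambda ✓
(iota, zeta): iota before zeta ✓
(lambda, zeta): lambda before zeta ✓
(mu, zeta): mu before zeta ✓
(theta, kappa): theta before kappa ✓
(theta, zeta): theta before zeta ✓
Count: 17.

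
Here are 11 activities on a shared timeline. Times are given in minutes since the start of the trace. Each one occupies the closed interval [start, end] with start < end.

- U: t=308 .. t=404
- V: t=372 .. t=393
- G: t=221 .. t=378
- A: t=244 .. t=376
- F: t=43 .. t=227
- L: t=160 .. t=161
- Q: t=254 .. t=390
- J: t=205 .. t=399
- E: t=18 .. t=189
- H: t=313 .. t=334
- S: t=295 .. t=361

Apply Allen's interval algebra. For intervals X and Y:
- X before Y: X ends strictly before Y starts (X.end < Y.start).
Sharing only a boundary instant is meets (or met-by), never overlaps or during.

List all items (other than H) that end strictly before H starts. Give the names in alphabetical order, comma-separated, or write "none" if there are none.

E, F, L

Target H = [t=313, t=334].
A [t=244, t=376] → contains → no.
E [t=18, t=189] → before → yes.
F [t=43, t=227] → before → yes.
G [t=221, t=378] → contains → no.
J [t=205, t=399] → contains → no.
L [t=160, t=161] → before → yes.
Q [t=254, t=390] → contains → no.
S [t=295, t=361] → contains → no.
U [t=308, t=404] → contains → no.
V [t=372, t=393] → after → no.
Result: E, F, L.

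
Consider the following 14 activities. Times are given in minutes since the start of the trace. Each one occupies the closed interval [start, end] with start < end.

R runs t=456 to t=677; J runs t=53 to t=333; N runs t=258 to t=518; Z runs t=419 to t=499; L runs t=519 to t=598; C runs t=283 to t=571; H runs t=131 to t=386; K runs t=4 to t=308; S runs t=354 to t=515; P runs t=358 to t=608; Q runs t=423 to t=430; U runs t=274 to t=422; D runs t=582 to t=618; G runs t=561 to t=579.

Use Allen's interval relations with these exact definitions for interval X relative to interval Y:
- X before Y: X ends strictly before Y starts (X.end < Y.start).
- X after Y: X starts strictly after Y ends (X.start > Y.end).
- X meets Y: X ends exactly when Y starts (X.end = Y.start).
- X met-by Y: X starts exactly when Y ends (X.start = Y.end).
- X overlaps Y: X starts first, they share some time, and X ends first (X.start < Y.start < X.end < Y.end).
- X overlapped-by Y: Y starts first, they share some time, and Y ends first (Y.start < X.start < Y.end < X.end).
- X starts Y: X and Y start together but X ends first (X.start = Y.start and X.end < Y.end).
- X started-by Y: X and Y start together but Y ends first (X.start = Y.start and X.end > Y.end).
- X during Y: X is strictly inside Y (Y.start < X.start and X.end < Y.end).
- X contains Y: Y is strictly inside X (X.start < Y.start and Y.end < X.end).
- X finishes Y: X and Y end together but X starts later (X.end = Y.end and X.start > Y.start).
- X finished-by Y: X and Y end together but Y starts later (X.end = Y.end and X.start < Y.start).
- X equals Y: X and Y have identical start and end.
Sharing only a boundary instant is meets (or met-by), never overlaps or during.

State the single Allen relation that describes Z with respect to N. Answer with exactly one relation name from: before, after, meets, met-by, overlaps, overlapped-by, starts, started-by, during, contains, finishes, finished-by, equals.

during

Z = [t=419, t=499]; N = [t=258, t=518].
Compare endpoints: Z.start > N.start, Z.start < N.end, Z.end > N.start, Z.end < N.end.
That pattern is 'during'.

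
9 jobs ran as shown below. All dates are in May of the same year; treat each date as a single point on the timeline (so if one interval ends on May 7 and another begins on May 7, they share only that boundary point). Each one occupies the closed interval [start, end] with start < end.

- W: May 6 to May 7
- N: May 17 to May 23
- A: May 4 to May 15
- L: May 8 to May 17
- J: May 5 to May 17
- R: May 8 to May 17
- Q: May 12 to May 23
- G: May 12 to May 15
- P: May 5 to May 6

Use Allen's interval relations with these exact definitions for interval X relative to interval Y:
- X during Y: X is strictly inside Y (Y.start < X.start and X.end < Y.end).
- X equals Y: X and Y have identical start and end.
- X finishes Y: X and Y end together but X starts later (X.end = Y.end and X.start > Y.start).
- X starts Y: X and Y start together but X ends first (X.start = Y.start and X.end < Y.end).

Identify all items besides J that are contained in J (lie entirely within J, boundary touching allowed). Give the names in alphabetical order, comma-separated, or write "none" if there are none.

G, L, P, R, W

Target J = [May 5, May 17].
A [May 4, May 15] → overlaps → no.
G [May 12, May 15] → during → yes.
L [May 8, May 17] → finishes → yes.
N [May 17, May 23] → met-by → no.
P [May 5, May 6] → starts → yes.
Q [May 12, May 23] → overlapped-by → no.
R [May 8, May 17] → finishes → yes.
W [May 6, May 7] → during → yes.
Result: G, L, P, R, W.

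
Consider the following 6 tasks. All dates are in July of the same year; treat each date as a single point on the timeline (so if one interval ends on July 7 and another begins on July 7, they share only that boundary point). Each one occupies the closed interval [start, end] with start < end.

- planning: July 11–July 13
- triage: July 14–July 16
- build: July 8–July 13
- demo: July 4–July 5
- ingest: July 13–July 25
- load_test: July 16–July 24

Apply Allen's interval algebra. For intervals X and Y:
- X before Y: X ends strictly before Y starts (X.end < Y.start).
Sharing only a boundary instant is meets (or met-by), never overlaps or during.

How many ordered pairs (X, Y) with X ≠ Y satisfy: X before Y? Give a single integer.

Checking all 30 ordered pairs for relation 'before'; matching pairs in alphabetical order:
(build, load_test): build before load_test ✓
(build, triage): build before triage ✓
(demo, build): demo before build ✓
(demo, ingest): demo before ingest ✓
(demo, load_test): demo before load_test ✓
(demo, planning): demo before planning ✓
(demo, triage): demo before triage ✓
(planning, load_test): planning before load_test ✓
(planning, triage): planning before triage ✓
Count: 9.

9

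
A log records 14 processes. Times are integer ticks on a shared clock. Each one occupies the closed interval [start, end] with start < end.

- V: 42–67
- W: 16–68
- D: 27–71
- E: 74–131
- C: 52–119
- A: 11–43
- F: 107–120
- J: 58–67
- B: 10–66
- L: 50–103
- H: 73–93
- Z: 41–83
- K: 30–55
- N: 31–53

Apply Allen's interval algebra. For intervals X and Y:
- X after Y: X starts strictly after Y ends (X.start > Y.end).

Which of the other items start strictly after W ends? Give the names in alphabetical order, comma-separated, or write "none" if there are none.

E, F, H

Target W = [16, 68].
A [11, 43] → overlaps → no.
B [10, 66] → overlaps → no.
C [52, 119] → overlapped-by → no.
D [27, 71] → overlapped-by → no.
E [74, 131] → after → yes.
F [107, 120] → after → yes.
H [73, 93] → after → yes.
J [58, 67] → during → no.
K [30, 55] → during → no.
L [50, 103] → overlapped-by → no.
N [31, 53] → during → no.
V [42, 67] → during → no.
Z [41, 83] → overlapped-by → no.
Result: E, F, H.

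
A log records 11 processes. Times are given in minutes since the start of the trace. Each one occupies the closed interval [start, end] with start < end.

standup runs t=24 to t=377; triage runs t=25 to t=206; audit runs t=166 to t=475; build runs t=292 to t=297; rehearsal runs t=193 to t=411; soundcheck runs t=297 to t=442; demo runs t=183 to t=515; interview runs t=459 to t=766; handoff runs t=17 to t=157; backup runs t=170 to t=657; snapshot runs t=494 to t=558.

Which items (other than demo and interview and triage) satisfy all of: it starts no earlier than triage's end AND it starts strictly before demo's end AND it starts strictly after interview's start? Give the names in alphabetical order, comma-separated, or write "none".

Conditions: its start is no earlier than triage's end (X.start >= t=206) AND its start is strictly before demo's end (X.start < t=515) AND its start is strictly after interview's start (X.start > t=459).
audit: start t=166 >= t=206? ✗; start t=166 < t=515? ✓; start t=166 > t=459? ✗ → no.
backup: start t=170 >= t=206? ✗; start t=170 < t=515? ✓; start t=170 > t=459? ✗ → no.
build: start t=292 >= t=206? ✓; start t=292 < t=515? ✓; start t=292 > t=459? ✗ → no.
handoff: start t=17 >= t=206? ✗; start t=17 < t=515? ✓; start t=17 > t=459? ✗ → no.
rehearsal: start t=193 >= t=206? ✗; start t=193 < t=515? ✓; start t=193 > t=459? ✗ → no.
snapshot: start t=494 >= t=206? ✓; start t=494 < t=515? ✓; start t=494 > t=459? ✓ → yes.
soundcheck: start t=297 >= t=206? ✓; start t=297 < t=515? ✓; start t=297 > t=459? ✗ → no.
standup: start t=24 >= t=206? ✗; start t=24 < t=515? ✓; start t=24 > t=459? ✗ → no.
Result: snapshot.

snapshot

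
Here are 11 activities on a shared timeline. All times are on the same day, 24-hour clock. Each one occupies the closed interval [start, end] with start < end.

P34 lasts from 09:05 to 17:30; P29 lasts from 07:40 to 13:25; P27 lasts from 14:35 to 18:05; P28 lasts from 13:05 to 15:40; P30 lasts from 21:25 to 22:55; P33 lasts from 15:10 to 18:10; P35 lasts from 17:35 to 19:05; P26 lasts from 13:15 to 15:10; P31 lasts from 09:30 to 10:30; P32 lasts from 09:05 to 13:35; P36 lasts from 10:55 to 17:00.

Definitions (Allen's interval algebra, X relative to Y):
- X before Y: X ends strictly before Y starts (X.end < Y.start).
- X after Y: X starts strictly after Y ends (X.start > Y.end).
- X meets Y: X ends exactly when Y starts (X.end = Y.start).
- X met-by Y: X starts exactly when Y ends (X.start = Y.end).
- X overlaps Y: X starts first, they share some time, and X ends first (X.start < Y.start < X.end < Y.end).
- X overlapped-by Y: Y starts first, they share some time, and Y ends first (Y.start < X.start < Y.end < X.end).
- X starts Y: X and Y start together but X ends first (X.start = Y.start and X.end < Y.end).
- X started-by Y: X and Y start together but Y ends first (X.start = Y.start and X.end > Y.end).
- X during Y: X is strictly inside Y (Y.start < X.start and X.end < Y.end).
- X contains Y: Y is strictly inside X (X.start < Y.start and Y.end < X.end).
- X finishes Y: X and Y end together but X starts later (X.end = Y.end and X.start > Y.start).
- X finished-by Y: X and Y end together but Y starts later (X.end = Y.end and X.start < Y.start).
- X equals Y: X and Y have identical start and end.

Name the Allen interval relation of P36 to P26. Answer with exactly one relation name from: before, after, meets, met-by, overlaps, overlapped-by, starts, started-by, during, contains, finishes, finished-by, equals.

P36 = [10:55, 17:00]; P26 = [13:15, 15:10].
Compare endpoints: P36.start < P26.start, P36.start < P26.end, P36.end > P26.start, P36.end > P26.end.
That pattern is 'contains'.

contains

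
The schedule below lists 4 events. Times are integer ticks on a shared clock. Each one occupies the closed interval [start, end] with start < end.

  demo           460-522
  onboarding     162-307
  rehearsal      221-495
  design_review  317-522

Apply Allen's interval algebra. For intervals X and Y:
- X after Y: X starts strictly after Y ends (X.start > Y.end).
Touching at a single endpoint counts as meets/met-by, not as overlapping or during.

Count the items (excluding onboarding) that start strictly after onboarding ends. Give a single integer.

Target onboarding = [162, 307].
demo [460, 522] → after → counts.
design_review [317, 522] → after → counts.
rehearsal [221, 495] → overlapped-by → no.
Total: 2.

2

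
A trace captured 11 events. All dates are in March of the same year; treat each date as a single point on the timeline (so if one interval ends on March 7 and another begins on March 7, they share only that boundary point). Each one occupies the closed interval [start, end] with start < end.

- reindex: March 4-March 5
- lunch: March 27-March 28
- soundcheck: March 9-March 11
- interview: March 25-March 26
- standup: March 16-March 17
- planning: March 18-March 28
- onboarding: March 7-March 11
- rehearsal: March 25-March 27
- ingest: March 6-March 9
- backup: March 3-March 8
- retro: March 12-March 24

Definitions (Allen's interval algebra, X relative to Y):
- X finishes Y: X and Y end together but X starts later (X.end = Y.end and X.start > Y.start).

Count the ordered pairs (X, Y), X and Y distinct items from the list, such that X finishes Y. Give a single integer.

Checking all 110 ordered pairs for relation 'finishes'; matching pairs in alphabetical order:
(lunch, planning): lunch finishes planning ✓
(soundcheck, onboarding): soundcheck finishes onboarding ✓
Count: 2.

2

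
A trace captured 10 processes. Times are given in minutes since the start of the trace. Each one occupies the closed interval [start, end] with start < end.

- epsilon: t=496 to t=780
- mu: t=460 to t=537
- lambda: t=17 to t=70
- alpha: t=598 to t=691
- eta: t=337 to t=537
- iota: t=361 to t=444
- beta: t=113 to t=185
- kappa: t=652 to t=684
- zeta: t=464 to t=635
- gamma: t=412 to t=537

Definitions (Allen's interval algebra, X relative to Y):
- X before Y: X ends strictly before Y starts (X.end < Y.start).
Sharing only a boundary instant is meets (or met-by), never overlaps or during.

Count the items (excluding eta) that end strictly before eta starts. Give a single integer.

2

Target eta = [t=337, t=537].
alpha [t=598, t=691] → after → no.
beta [t=113, t=185] → before → counts.
epsilon [t=496, t=780] → overlapped-by → no.
gamma [t=412, t=537] → finishes → no.
iota [t=361, t=444] → during → no.
kappa [t=652, t=684] → after → no.
lambda [t=17, t=70] → before → counts.
mu [t=460, t=537] → finishes → no.
zeta [t=464, t=635] → overlapped-by → no.
Total: 2.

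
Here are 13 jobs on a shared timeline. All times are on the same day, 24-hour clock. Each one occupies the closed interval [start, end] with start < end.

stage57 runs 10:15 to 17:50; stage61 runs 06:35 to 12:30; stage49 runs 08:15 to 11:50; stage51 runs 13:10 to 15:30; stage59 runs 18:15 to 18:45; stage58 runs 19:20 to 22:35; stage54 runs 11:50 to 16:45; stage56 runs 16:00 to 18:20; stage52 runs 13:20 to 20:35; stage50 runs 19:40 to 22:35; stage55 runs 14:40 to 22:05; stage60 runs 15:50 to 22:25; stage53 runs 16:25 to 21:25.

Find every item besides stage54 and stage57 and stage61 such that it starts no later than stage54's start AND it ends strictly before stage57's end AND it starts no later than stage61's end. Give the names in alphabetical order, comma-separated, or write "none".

stage49

Conditions: its start is no later than stage54's start (X.start <= 11:50) AND its end is strictly before stage57's end (X.end < 17:50) AND its start is no later than stage61's end (X.start <= 12:30).
stage49: start 08:15 <= 11:50? ✓; end 11:50 < 17:50? ✓; start 08:15 <= 12:30? ✓ → yes.
stage50: start 19:40 <= 11:50? ✗; end 22:35 < 17:50? ✗; start 19:40 <= 12:30? ✗ → no.
stage51: start 13:10 <= 11:50? ✗; end 15:30 < 17:50? ✓; start 13:10 <= 12:30? ✗ → no.
stage52: start 13:20 <= 11:50? ✗; end 20:35 < 17:50? ✗; start 13:20 <= 12:30? ✗ → no.
stage53: start 16:25 <= 11:50? ✗; end 21:25 < 17:50? ✗; start 16:25 <= 12:30? ✗ → no.
stage55: start 14:40 <= 11:50? ✗; end 22:05 < 17:50? ✗; start 14:40 <= 12:30? ✗ → no.
stage56: start 16:00 <= 11:50? ✗; end 18:20 < 17:50? ✗; start 16:00 <= 12:30? ✗ → no.
stage58: start 19:20 <= 11:50? ✗; end 22:35 < 17:50? ✗; start 19:20 <= 12:30? ✗ → no.
stage59: start 18:15 <= 11:50? ✗; end 18:45 < 17:50? ✗; start 18:15 <= 12:30? ✗ → no.
stage60: start 15:50 <= 11:50? ✗; end 22:25 < 17:50? ✗; start 15:50 <= 12:30? ✗ → no.
Result: stage49.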